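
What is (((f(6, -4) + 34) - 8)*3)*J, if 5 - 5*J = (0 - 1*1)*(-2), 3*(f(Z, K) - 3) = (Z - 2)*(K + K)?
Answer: 33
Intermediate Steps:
f(Z, K) = 3 + 2*K*(-2 + Z)/3 (f(Z, K) = 3 + ((Z - 2)*(K + K))/3 = 3 + ((-2 + Z)*(2*K))/3 = 3 + (2*K*(-2 + Z))/3 = 3 + 2*K*(-2 + Z)/3)
J = ⅗ (J = 1 - (0 - 1*1)*(-2)/5 = 1 - (0 - 1)*(-2)/5 = 1 - (-1)*(-2)/5 = 1 - ⅕*2 = 1 - ⅖ = ⅗ ≈ 0.60000)
(((f(6, -4) + 34) - 8)*3)*J = ((((3 - 4/3*(-4) + (⅔)*(-4)*6) + 34) - 8)*3)*(⅗) = ((((3 + 16/3 - 16) + 34) - 8)*3)*(⅗) = (((-23/3 + 34) - 8)*3)*(⅗) = ((79/3 - 8)*3)*(⅗) = ((55/3)*3)*(⅗) = 55*(⅗) = 33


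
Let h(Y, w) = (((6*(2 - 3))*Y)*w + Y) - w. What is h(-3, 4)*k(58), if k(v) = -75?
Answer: -4875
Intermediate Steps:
h(Y, w) = Y - w - 6*Y*w (h(Y, w) = (((6*(-1))*Y)*w + Y) - w = ((-6*Y)*w + Y) - w = (-6*Y*w + Y) - w = (Y - 6*Y*w) - w = Y - w - 6*Y*w)
h(-3, 4)*k(58) = (-3 - 1*4 - 6*(-3)*4)*(-75) = (-3 - 4 + 72)*(-75) = 65*(-75) = -4875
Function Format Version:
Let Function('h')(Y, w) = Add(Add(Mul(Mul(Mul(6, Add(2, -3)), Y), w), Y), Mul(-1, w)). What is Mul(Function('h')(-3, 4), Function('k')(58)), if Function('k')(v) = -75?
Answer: -4875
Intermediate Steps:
Function('h')(Y, w) = Add(Y, Mul(-1, w), Mul(-6, Y, w)) (Function('h')(Y, w) = Add(Add(Mul(Mul(Mul(6, -1), Y), w), Y), Mul(-1, w)) = Add(Add(Mul(Mul(-6, Y), w), Y), Mul(-1, w)) = Add(Add(Mul(-6, Y, w), Y), Mul(-1, w)) = Add(Add(Y, Mul(-6, Y, w)), Mul(-1, w)) = Add(Y, Mul(-1, w), Mul(-6, Y, w)))
Mul(Function('h')(-3, 4), Function('k')(58)) = Mul(Add(-3, Mul(-1, 4), Mul(-6, -3, 4)), -75) = Mul(Add(-3, -4, 72), -75) = Mul(65, -75) = -4875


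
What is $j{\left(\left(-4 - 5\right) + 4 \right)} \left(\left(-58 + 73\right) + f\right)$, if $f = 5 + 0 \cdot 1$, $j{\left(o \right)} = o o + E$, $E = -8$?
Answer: $340$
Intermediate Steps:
$j{\left(o \right)} = -8 + o^{2}$ ($j{\left(o \right)} = o o - 8 = o^{2} - 8 = -8 + o^{2}$)
$f = 5$ ($f = 5 + 0 = 5$)
$j{\left(\left(-4 - 5\right) + 4 \right)} \left(\left(-58 + 73\right) + f\right) = \left(-8 + \left(\left(-4 - 5\right) + 4\right)^{2}\right) \left(\left(-58 + 73\right) + 5\right) = \left(-8 + \left(-9 + 4\right)^{2}\right) \left(15 + 5\right) = \left(-8 + \left(-5\right)^{2}\right) 20 = \left(-8 + 25\right) 20 = 17 \cdot 20 = 340$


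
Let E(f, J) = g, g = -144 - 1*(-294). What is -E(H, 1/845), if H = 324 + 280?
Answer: -150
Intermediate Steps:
H = 604
g = 150 (g = -144 + 294 = 150)
E(f, J) = 150
-E(H, 1/845) = -1*150 = -150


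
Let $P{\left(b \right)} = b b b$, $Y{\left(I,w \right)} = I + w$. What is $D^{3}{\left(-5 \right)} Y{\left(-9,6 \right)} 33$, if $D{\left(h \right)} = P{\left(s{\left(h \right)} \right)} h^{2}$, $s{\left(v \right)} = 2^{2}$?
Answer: $-405504000000$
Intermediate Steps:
$s{\left(v \right)} = 4$
$P{\left(b \right)} = b^{3}$ ($P{\left(b \right)} = b^{2} b = b^{3}$)
$D{\left(h \right)} = 64 h^{2}$ ($D{\left(h \right)} = 4^{3} h^{2} = 64 h^{2}$)
$D^{3}{\left(-5 \right)} Y{\left(-9,6 \right)} 33 = \left(64 \left(-5\right)^{2}\right)^{3} \left(-9 + 6\right) 33 = \left(64 \cdot 25\right)^{3} \left(-3\right) 33 = 1600^{3} \left(-3\right) 33 = 4096000000 \left(-3\right) 33 = \left(-12288000000\right) 33 = -405504000000$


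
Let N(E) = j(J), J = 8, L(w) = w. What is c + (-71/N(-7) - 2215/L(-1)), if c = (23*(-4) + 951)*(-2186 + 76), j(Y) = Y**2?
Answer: -115857671/64 ≈ -1.8103e+6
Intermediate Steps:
N(E) = 64 (N(E) = 8**2 = 64)
c = -1812490 (c = (-92 + 951)*(-2110) = 859*(-2110) = -1812490)
c + (-71/N(-7) - 2215/L(-1)) = -1812490 + (-71/64 - 2215/(-1)) = -1812490 + (-71*1/64 - 2215*(-1)) = -1812490 + (-71/64 + 2215) = -1812490 + 141689/64 = -115857671/64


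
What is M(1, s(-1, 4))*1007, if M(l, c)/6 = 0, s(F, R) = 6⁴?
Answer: 0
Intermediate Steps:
s(F, R) = 1296
M(l, c) = 0 (M(l, c) = 6*0 = 0)
M(1, s(-1, 4))*1007 = 0*1007 = 0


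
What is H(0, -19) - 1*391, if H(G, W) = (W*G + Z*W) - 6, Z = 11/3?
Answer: -1400/3 ≈ -466.67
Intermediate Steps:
Z = 11/3 (Z = 11*(1/3) = 11/3 ≈ 3.6667)
H(G, W) = -6 + 11*W/3 + G*W (H(G, W) = (W*G + 11*W/3) - 6 = (G*W + 11*W/3) - 6 = (11*W/3 + G*W) - 6 = -6 + 11*W/3 + G*W)
H(0, -19) - 1*391 = (-6 + (11/3)*(-19) + 0*(-19)) - 1*391 = (-6 - 209/3 + 0) - 391 = -227/3 - 391 = -1400/3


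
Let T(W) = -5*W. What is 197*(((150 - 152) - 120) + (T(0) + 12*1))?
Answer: -21670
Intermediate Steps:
197*(((150 - 152) - 120) + (T(0) + 12*1)) = 197*(((150 - 152) - 120) + (-5*0 + 12*1)) = 197*((-2 - 120) + (0 + 12)) = 197*(-122 + 12) = 197*(-110) = -21670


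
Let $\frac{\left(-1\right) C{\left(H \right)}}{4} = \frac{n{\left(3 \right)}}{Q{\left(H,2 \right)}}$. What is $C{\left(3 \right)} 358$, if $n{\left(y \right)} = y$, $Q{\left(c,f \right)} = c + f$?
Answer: $- \frac{4296}{5} \approx -859.2$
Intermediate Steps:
$C{\left(H \right)} = - \frac{12}{2 + H}$ ($C{\left(H \right)} = - 4 \frac{3}{H + 2} = - 4 \frac{3}{2 + H} = - \frac{12}{2 + H}$)
$C{\left(3 \right)} 358 = - \frac{12}{2 + 3} \cdot 358 = - \frac{12}{5} \cdot 358 = \left(-12\right) \frac{1}{5} \cdot 358 = \left(- \frac{12}{5}\right) 358 = - \frac{4296}{5}$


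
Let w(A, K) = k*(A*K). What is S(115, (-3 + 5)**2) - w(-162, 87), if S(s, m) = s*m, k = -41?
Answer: -577394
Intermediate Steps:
w(A, K) = -41*A*K
S(s, m) = m*s
S(115, (-3 + 5)**2) - w(-162, 87) = (-3 + 5)**2*115 - (-41)*(-162)*87 = 2**2*115 - 1*577854 = 4*115 - 577854 = 460 - 577854 = -577394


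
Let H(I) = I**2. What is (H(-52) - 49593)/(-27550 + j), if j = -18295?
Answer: 46889/45845 ≈ 1.0228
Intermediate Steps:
(H(-52) - 49593)/(-27550 + j) = ((-52)**2 - 49593)/(-27550 - 18295) = (2704 - 49593)/(-45845) = -46889*(-1/45845) = 46889/45845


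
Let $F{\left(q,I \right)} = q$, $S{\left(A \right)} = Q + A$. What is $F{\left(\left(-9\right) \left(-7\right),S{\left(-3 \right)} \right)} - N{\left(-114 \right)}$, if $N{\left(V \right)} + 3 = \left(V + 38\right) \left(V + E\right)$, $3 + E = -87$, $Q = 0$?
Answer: $-15438$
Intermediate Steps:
$E = -90$ ($E = -3 - 87 = -90$)
$S{\left(A \right)} = A$ ($S{\left(A \right)} = 0 + A = A$)
$N{\left(V \right)} = -3 + \left(-90 + V\right) \left(38 + V\right)$ ($N{\left(V \right)} = -3 + \left(V + 38\right) \left(V - 90\right) = -3 + \left(38 + V\right) \left(-90 + V\right) = -3 + \left(-90 + V\right) \left(38 + V\right)$)
$F{\left(\left(-9\right) \left(-7\right),S{\left(-3 \right)} \right)} - N{\left(-114 \right)} = \left(-9\right) \left(-7\right) - \left(-3423 + \left(-114\right)^{2} - -5928\right) = 63 - \left(-3423 + 12996 + 5928\right) = 63 - 15501 = -15438$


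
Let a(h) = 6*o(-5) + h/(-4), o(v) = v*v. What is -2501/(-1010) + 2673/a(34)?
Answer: 6107243/285830 ≈ 21.367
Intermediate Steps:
o(v) = v²
a(h) = 150 - h/4 (a(h) = 6*(-5)² + h/(-4) = 6*25 + h*(-¼) = 150 - h/4)
-2501/(-1010) + 2673/a(34) = -2501/(-1010) + 2673/(150 - ¼*34) = -2501*(-1/1010) + 2673/(150 - 17/2) = 2501/1010 + 2673/(283/2) = 2501/1010 + 2673*(2/283) = 2501/1010 + 5346/283 = 6107243/285830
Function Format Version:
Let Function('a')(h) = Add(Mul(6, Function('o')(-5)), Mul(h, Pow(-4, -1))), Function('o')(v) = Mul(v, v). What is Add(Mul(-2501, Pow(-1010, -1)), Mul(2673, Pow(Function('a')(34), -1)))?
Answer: Rational(6107243, 285830) ≈ 21.367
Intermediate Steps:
Function('o')(v) = Pow(v, 2)
Function('a')(h) = Add(150, Mul(Rational(-1, 4), h)) (Function('a')(h) = Add(Mul(6, Pow(-5, 2)), Mul(h, Pow(-4, -1))) = Add(Mul(6, 25), Mul(h, Rational(-1, 4))) = Add(150, Mul(Rational(-1, 4), h)))
Add(Mul(-2501, Pow(-1010, -1)), Mul(2673, Pow(Function('a')(34), -1))) = Add(Mul(-2501, Pow(-1010, -1)), Mul(2673, Pow(Add(150, Mul(Rational(-1, 4), 34)), -1))) = Add(Mul(-2501, Rational(-1, 1010)), Mul(2673, Pow(Add(150, Rational(-17, 2)), -1))) = Add(Rational(2501, 1010), Mul(2673, Pow(Rational(283, 2), -1))) = Add(Rational(2501, 1010), Mul(2673, Rational(2, 283))) = Add(Rational(2501, 1010), Rational(5346, 283)) = Rational(6107243, 285830)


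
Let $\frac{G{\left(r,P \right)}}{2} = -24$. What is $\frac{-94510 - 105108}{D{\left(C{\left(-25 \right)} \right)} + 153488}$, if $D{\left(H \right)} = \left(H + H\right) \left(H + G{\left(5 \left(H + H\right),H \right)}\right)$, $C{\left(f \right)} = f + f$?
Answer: $- \frac{99809}{81644} \approx -1.2225$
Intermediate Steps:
$C{\left(f \right)} = 2 f$
$G{\left(r,P \right)} = -48$ ($G{\left(r,P \right)} = 2 \left(-24\right) = -48$)
$D{\left(H \right)} = 2 H \left(-48 + H\right)$ ($D{\left(H \right)} = \left(H + H\right) \left(H - 48\right) = 2 H \left(-48 + H\right)$)
$\frac{-94510 - 105108}{D{\left(C{\left(-25 \right)} \right)} + 153488} = \frac{-94510 - 105108}{2 \cdot 2 \left(-25\right) \left(-48 + 2 \left(-25\right)\right) + 153488} = - \frac{199618}{2 \left(-50\right) \left(-48 - 50\right) + 153488} = - \frac{199618}{2 \left(-50\right) \left(-98\right) + 153488} = - \frac{199618}{9800 + 153488} = - \frac{199618}{163288} = \left(-199618\right) \frac{1}{163288} = - \frac{99809}{81644}$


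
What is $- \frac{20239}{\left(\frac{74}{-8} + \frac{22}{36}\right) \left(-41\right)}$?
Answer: $- \frac{728604}{12751} \approx -57.141$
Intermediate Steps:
$- \frac{20239}{\left(\frac{74}{-8} + \frac{22}{36}\right) \left(-41\right)} = - \frac{20239}{\left(74 \left(- \frac{1}{8}\right) + 22 \cdot \frac{1}{36}\right) \left(-41\right)} = - \frac{20239}{\left(- \frac{37}{4} + \frac{11}{18}\right) \left(-41\right)} = - \frac{20239}{\left(- \frac{311}{36}\right) \left(-41\right)} = - \frac{20239}{\frac{12751}{36}} = \left(-20239\right) \frac{36}{12751} = - \frac{728604}{12751}$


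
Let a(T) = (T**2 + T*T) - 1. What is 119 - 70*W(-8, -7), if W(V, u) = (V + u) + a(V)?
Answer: -7721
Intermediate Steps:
a(T) = -1 + 2*T**2 (a(T) = (T**2 + T**2) - 1 = 2*T**2 - 1 = -1 + 2*T**2)
W(V, u) = -1 + V + u + 2*V**2 (W(V, u) = (V + u) + (-1 + 2*V**2) = -1 + V + u + 2*V**2)
119 - 70*W(-8, -7) = 119 - 70*(-1 - 8 - 7 + 2*(-8)**2) = 119 - 70*(-1 - 8 - 7 + 2*64) = 119 - 70*(-1 - 8 - 7 + 128) = 119 - 70*112 = 119 - 7840 = -7721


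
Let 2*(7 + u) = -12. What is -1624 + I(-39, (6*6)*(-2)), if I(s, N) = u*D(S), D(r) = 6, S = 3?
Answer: -1702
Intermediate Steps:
u = -13 (u = -7 + (½)*(-12) = -7 - 6 = -13)
I(s, N) = -78 (I(s, N) = -13*6 = -78)
-1624 + I(-39, (6*6)*(-2)) = -1624 - 78 = -1702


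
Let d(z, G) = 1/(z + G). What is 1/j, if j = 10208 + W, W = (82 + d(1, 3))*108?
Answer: 1/19091 ≈ 5.2381e-5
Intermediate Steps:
d(z, G) = 1/(G + z)
W = 8883 (W = (82 + 1/(3 + 1))*108 = (82 + 1/4)*108 = (82 + ¼)*108 = (329/4)*108 = 8883)
j = 19091 (j = 10208 + 8883 = 19091)
1/j = 1/19091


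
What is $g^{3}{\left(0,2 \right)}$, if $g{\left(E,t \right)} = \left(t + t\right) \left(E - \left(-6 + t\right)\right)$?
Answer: $4096$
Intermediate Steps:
$g{\left(E,t \right)} = 2 t \left(6 + E - t\right)$
$g^{3}{\left(0,2 \right)} = \left(2 \cdot 2 \left(6 + 0 - 2\right)\right)^{3} = \left(2 \cdot 2 \cdot 4\right)^{3} = 16^{3} = 4096$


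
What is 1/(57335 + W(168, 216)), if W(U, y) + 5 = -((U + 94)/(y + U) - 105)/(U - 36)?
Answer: 25344/1452991549 ≈ 1.7443e-5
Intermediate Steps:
W(U, y) = -5 - (-105 + (94 + U)/(U + y))/(-36 + U) (W(U, y) = -5 - ((U + 94)/(y + U) - 105)/(U - 36) = -5 - ((94 + U)/(U + y) - 105)/(-36 + U) = -5 - (-105 + (94 + U)/(U + y))/(-36 + U))
1/(57335 + W(168, 216)) = 1/(57335 + (-94 - 5*168² + 284*168 + 285*216 - 5*168*216)/(168² - 36*168 - 36*216 + 168*216)) = 1/(57335 + (-94 - 5*28224 + 47712 + 61560 - 181440)/(28224 - 6048 - 7776 + 36288)) = 1/(57335 + (-94 - 141120 + 47712 + 61560 - 181440)/50688) = 1/(57335 + (1/50688)*(-213382)) = 1/(57335 - 106691/25344) = 1/(1452991549/25344) = 25344/1452991549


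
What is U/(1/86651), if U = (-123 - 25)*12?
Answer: -153892176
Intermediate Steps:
U = -1776 (U = -148*12 = -1776)
U/(1/86651) = -1776/(1/86651) = -1776/1/86651 = -1776*86651 = -153892176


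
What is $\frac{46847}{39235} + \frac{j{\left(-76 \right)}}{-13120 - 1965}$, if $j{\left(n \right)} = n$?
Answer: $\frac{20276253}{16910285} \approx 1.199$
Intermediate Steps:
$\frac{46847}{39235} + \frac{j{\left(-76 \right)}}{-13120 - 1965} = \frac{46847}{39235} - \frac{76}{-13120 - 1965} = 46847 \cdot \frac{1}{39235} - \frac{76}{-13120 - 1965} = \frac{46847}{39235} - \frac{76}{-15085} = \frac{46847}{39235} - - \frac{76}{15085} = \frac{46847}{39235} + \frac{76}{15085} = \frac{20276253}{16910285}$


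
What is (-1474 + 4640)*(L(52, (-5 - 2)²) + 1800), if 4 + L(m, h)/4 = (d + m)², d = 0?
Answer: 39891600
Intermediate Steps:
L(m, h) = -16 + 4*m² (L(m, h) = -16 + 4*(0 + m)² = -16 + 4*m²)
(-1474 + 4640)*(L(52, (-5 - 2)²) + 1800) = (-1474 + 4640)*((-16 + 4*52²) + 1800) = 3166*((-16 + 4*2704) + 1800) = 3166*((-16 + 10816) + 1800) = 3166*(10800 + 1800) = 3166*12600 = 39891600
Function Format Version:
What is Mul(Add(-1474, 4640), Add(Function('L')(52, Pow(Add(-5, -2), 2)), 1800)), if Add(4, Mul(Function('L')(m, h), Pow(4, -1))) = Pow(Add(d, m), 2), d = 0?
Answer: 39891600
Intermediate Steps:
Function('L')(m, h) = Add(-16, Mul(4, Pow(m, 2))) (Function('L')(m, h) = Add(-16, Mul(4, Pow(Add(0, m), 2))) = Add(-16, Mul(4, Pow(m, 2))))
Mul(Add(-1474, 4640), Add(Function('L')(52, Pow(Add(-5, -2), 2)), 1800)) = Mul(Add(-1474, 4640), Add(Add(-16, Mul(4, Pow(52, 2))), 1800)) = Mul(3166, Add(Add(-16, Mul(4, 2704)), 1800)) = Mul(3166, Add(Add(-16, 10816), 1800)) = Mul(3166, Add(10800, 1800)) = Mul(3166, 12600) = 39891600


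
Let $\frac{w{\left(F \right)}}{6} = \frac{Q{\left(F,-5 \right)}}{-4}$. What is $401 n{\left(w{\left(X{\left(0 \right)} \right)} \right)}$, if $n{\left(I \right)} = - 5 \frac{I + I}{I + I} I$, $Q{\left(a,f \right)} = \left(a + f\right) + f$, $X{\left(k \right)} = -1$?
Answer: $- \frac{66165}{2} \approx -33083.0$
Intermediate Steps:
$Q{\left(a,f \right)} = a + 2 f$
$w{\left(F \right)} = 15 - \frac{3 F}{2}$ ($w{\left(F \right)} = 6 \frac{F + 2 \left(-5\right)}{-4} = 6 \left(F - 10\right) \left(- \frac{1}{4}\right) = 6 \left(-10 + F\right) \left(- \frac{1}{4}\right) = 6 \left(\frac{5}{2} - \frac{F}{4}\right) = 15 - \frac{3 F}{2}$)
$n{\left(I \right)} = - 5 I$ ($n{\left(I \right)} = - 5 \frac{2 I}{2 I} I = - 5 \cdot 2 I \frac{1}{2 I} I = \left(-5\right) 1 I = - 5 I$)
$401 n{\left(w{\left(X{\left(0 \right)} \right)} \right)} = 401 \left(- 5 \left(15 - - \frac{3}{2}\right)\right) = 401 \left(- 5 \left(15 + \frac{3}{2}\right)\right) = 401 \left(\left(-5\right) \frac{33}{2}\right) = 401 \left(- \frac{165}{2}\right) = - \frac{66165}{2}$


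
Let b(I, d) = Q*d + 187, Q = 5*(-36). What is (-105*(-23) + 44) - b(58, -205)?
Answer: -34628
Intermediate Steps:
Q = -180
b(I, d) = 187 - 180*d (b(I, d) = -180*d + 187 = 187 - 180*d)
(-105*(-23) + 44) - b(58, -205) = (-105*(-23) + 44) - (187 - 180*(-205)) = (2415 + 44) - (187 + 36900) = 2459 - 1*37087 = 2459 - 37087 = -34628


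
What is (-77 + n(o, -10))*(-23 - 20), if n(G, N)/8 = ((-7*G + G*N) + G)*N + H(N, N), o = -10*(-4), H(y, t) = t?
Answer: -2194849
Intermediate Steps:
o = 40 (o = -5*(-8) = 40)
n(G, N) = 8*N + 8*N*(-6*G + G*N) (n(G, N) = 8*(((-7*G + G*N) + G)*N + N) = 8*((-6*G + G*N)*N + N) = 8*(N*(-6*G + G*N) + N) = 8*(N + N*(-6*G + G*N)) = 8*N + 8*N*(-6*G + G*N))
(-77 + n(o, -10))*(-23 - 20) = (-77 + 8*(-10)*(1 - 6*40 + 40*(-10)))*(-23 - 20) = (-77 + 8*(-10)*(1 - 240 - 400))*(-43) = (-77 + 8*(-10)*(-639))*(-43) = (-77 + 51120)*(-43) = 51043*(-43) = -2194849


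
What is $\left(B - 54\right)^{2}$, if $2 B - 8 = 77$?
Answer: $\frac{529}{4} \approx 132.25$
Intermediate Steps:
$B = \frac{85}{2}$ ($B = 4 + \frac{1}{2} \cdot 77 = 4 + \frac{77}{2} = \frac{85}{2} \approx 42.5$)
$\left(B - 54\right)^{2} = \left(\frac{85}{2} - 54\right)^{2} = \left(- \frac{23}{2}\right)^{2} = \frac{529}{4}$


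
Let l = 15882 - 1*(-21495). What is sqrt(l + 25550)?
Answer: sqrt(62927) ≈ 250.85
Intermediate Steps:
l = 37377 (l = 15882 + 21495 = 37377)
sqrt(l + 25550) = sqrt(37377 + 25550) = sqrt(62927)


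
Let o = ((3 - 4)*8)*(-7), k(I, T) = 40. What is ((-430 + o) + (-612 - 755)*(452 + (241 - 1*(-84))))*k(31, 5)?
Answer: -42501320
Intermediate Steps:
o = 56 (o = -1*8*(-7) = -8*(-7) = 56)
((-430 + o) + (-612 - 755)*(452 + (241 - 1*(-84))))*k(31, 5) = ((-430 + 56) + (-612 - 755)*(452 + (241 - 1*(-84))))*40 = (-374 - 1367*(452 + (241 + 84)))*40 = (-374 - 1367*(452 + 325))*40 = (-374 - 1367*777)*40 = (-374 - 1062159)*40 = -1062533*40 = -42501320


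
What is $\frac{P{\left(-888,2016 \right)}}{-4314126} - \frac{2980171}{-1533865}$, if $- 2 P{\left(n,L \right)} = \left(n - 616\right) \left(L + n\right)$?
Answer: $\frac{1925953834351}{1102881146165} \approx 1.7463$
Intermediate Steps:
$P{\left(n,L \right)} = - \frac{\left(-616 + n\right) \left(L + n\right)}{2}$ ($P{\left(n,L \right)} = - \frac{\left(n - 616\right) \left(L + n\right)}{2} = - \frac{\left(-616 + n\right) \left(L + n\right)}{2}$)
$\frac{P{\left(-888,2016 \right)}}{-4314126} - \frac{2980171}{-1533865} = \frac{308 \cdot 2016 + 308 \left(-888\right) - \frac{\left(-888\right)^{2}}{2} - 1008 \left(-888\right)}{-4314126} - \frac{2980171}{-1533865} = \left(620928 - 273504 - 394272 + 895104\right) \left(- \frac{1}{4314126}\right) - - \frac{2980171}{1533865} = \left(620928 - 273504 - 394272 + 895104\right) \left(- \frac{1}{4314126}\right) + \frac{2980171}{1533865} = 848256 \left(- \frac{1}{4314126}\right) + \frac{2980171}{1533865} = - \frac{141376}{719021} + \frac{2980171}{1533865} = \frac{1925953834351}{1102881146165}$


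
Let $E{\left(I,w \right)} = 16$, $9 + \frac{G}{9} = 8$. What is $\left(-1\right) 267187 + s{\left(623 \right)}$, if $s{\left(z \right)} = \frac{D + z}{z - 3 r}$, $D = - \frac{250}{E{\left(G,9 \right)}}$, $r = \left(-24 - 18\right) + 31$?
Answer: $- \frac{1402192517}{5248} \approx -2.6719 \cdot 10^{5}$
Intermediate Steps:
$G = -9$ ($G = -81 + 9 \cdot 8 = -81 + 72 = -9$)
$r = -11$ ($r = -42 + 31 = -11$)
$D = - \frac{125}{8}$ ($D = - \frac{250}{16} = \left(-250\right) \frac{1}{16} = - \frac{125}{8} \approx -15.625$)
$s{\left(z \right)} = \frac{- \frac{125}{8} + z}{33 + z}$ ($s{\left(z \right)} = \frac{- \frac{125}{8} + z}{z - -33} = \frac{- \frac{125}{8} + z}{z + 33} = \frac{- \frac{125}{8} + z}{33 + z}$)
$\left(-1\right) 267187 + s{\left(623 \right)} = \left(-1\right) 267187 + \frac{- \frac{125}{8} + 623}{33 + 623} = -267187 + \frac{1}{656} \cdot \frac{4859}{8} = -267187 + \frac{4859}{5248} = - \frac{1402192517}{5248}$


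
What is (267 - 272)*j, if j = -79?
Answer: 395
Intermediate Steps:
(267 - 272)*j = (267 - 272)*(-79) = -5*(-79) = 395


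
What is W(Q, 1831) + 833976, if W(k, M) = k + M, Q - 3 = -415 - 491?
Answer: 834904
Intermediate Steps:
Q = -903 (Q = 3 + (-415 - 491) = 3 - 906 = -903)
W(k, M) = M + k
W(Q, 1831) + 833976 = (1831 - 903) + 833976 = 928 + 833976 = 834904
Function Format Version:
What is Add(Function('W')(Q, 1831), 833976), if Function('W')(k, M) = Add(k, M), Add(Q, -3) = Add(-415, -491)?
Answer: 834904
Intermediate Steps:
Q = -903 (Q = Add(3, Add(-415, -491)) = Add(3, -906) = -903)
Function('W')(k, M) = Add(M, k)
Add(Function('W')(Q, 1831), 833976) = Add(Add(1831, -903), 833976) = Add(928, 833976) = 834904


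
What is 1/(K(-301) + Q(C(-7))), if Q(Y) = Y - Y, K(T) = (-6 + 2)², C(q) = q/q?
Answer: 1/16 ≈ 0.062500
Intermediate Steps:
C(q) = 1
K(T) = 16 (K(T) = (-4)² = 16)
Q(Y) = 0
1/(K(-301) + Q(C(-7))) = 1/(16 + 0) = 1/16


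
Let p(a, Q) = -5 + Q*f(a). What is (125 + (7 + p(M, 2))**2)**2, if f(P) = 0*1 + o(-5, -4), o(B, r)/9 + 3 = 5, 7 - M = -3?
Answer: 2461761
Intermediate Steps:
M = 10 (M = 7 - 1*(-3) = 7 + 3 = 10)
o(B, r) = 18 (o(B, r) = -27 + 9*5 = -27 + 45 = 18)
f(P) = 18 (f(P) = 0*1 + 18 = 0 + 18 = 18)
p(a, Q) = -5 + 18*Q (p(a, Q) = -5 + Q*18 = -5 + 18*Q)
(125 + (7 + p(M, 2))**2)**2 = (125 + (7 + (-5 + 18*2))**2)**2 = (125 + (7 + (-5 + 36))**2)**2 = (125 + (7 + 31)**2)**2 = (125 + 38**2)**2 = (125 + 1444)**2 = 1569**2 = 2461761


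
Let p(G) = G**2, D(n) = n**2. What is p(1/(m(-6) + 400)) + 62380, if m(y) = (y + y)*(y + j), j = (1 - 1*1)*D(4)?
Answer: 13897265921/222784 ≈ 62380.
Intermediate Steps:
j = 0 (j = (1 - 1*1)*4**2 = (1 - 1)*16 = 0*16 = 0)
m(y) = 2*y**2 (m(y) = (y + y)*(y + 0) = (2*y)*y = 2*y**2)
p(1/(m(-6) + 400)) + 62380 = (1/(2*(-6)**2 + 400))**2 + 62380 = (1/(2*36 + 400))**2 + 62380 = (1/(72 + 400))**2 + 62380 = (1/472)**2 + 62380 = 1/222784 + 62380 = 13897265921/222784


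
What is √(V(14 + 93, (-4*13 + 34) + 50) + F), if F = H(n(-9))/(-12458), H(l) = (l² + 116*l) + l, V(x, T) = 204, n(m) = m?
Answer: √7918317258/6229 ≈ 14.286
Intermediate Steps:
H(l) = l² + 117*l
F = 486/6229 (F = -9*(117 - 9)/(-12458) = -9*108*(-1/12458) = -972*(-1/12458) = 486/6229 ≈ 0.078022)
√(V(14 + 93, (-4*13 + 34) + 50) + F) = √(204 + 486/6229) = √(1271202/6229) = √7918317258/6229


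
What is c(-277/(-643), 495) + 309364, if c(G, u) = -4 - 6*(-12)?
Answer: 309432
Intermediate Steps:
c(G, u) = 68 (c(G, u) = -4 + 72 = 68)
c(-277/(-643), 495) + 309364 = 68 + 309364 = 309432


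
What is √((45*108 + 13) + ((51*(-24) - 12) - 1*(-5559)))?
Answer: 22*√19 ≈ 95.896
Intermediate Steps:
√((45*108 + 13) + ((51*(-24) - 12) - 1*(-5559))) = √((4860 + 13) + ((-1224 - 12) + 5559)) = √(4873 + (-1236 + 5559)) = √(4873 + 4323) = √9196 = 22*√19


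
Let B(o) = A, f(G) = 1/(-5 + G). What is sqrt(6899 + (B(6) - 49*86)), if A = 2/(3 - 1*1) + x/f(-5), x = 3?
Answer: 4*sqrt(166) ≈ 51.536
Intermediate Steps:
A = -29 (A = 2/(3 - 1*1) + 3/(1/(-5 - 5)) = 2/(3 - 1) + 3/(1/(-10)) = 2/2 + 3/(-1/10) = 2*(1/2) + 3*(-10) = 1 - 30 = -29)
B(o) = -29
sqrt(6899 + (B(6) - 49*86)) = sqrt(6899 + (-29 - 49*86)) = sqrt(6899 + (-29 - 4214)) = sqrt(6899 - 4243) = sqrt(2656) = 4*sqrt(166)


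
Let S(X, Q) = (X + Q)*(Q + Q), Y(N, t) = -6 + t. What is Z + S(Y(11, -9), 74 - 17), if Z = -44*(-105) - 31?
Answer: 9377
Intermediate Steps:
Z = 4589 (Z = 4620 - 31 = 4589)
S(X, Q) = 2*Q*(Q + X) (S(X, Q) = (Q + X)*(2*Q) = 2*Q*(Q + X))
Z + S(Y(11, -9), 74 - 17) = 4589 + 2*(74 - 17)*((74 - 17) + (-6 - 9)) = 4589 + 2*57*(57 - 15) = 4589 + 2*57*42 = 4589 + 4788 = 9377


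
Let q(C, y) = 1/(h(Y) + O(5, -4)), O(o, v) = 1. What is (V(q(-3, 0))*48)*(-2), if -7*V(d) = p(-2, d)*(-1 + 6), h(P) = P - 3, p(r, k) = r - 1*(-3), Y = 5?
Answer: 480/7 ≈ 68.571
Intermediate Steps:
p(r, k) = 3 + r (p(r, k) = r + 3 = 3 + r)
h(P) = -3 + P
q(C, y) = 1/3 (q(C, y) = 1/((-3 + 5) + 1) = 1/(2 + 1) = 1/3)
V(d) = -5/7 (V(d) = -(3 - 2)*(-1 + 6)/7 = -5/7)
(V(q(-3, 0))*48)*(-2) = -5/7*48*(-2) = -240/7*(-2) = 480/7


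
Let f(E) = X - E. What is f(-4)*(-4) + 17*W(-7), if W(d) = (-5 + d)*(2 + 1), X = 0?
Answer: -628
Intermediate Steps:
W(d) = -15 + 3*d (W(d) = (-5 + d)*3 = -15 + 3*d)
f(E) = -E (f(E) = 0 - E = -E)
f(-4)*(-4) + 17*W(-7) = -1*(-4)*(-4) + 17*(-15 + 3*(-7)) = 4*(-4) + 17*(-15 - 21) = -16 + 17*(-36) = -16 - 612 = -628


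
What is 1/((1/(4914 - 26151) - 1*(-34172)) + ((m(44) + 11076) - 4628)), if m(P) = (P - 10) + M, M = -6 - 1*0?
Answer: 21237/863241575 ≈ 2.4601e-5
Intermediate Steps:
M = -6 (M = -6 + 0 = -6)
m(P) = -16 + P (m(P) = (P - 10) - 6 = (-10 + P) - 6 = -16 + P)
1/((1/(4914 - 26151) - 1*(-34172)) + ((m(44) + 11076) - 4628)) = 1/((1/(4914 - 26151) - 1*(-34172)) + (((-16 + 44) + 11076) - 4628)) = 1/((1/(-21237) + 34172) + ((28 + 11076) - 4628)) = 1/((-1/21237 + 34172) + (11104 - 4628)) = 1/(725710763/21237 + 6476) = 1/(863241575/21237) = 21237/863241575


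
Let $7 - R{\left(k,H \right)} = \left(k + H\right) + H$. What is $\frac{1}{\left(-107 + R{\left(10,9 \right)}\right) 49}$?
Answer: $- \frac{1}{6272} \approx -0.00015944$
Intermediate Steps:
$R{\left(k,H \right)} = 7 - k - 2 H$ ($R{\left(k,H \right)} = 7 - \left(\left(k + H\right) + H\right) = 7 - \left(\left(H + k\right) + H\right) = 7 - \left(k + 2 H\right) = 7 - k - 2 H$)
$\frac{1}{\left(-107 + R{\left(10,9 \right)}\right) 49} = \frac{1}{\left(-107 - 21\right) 49} = \frac{1}{\left(-128\right) 49} = \frac{1}{-6272} = - \frac{1}{6272}$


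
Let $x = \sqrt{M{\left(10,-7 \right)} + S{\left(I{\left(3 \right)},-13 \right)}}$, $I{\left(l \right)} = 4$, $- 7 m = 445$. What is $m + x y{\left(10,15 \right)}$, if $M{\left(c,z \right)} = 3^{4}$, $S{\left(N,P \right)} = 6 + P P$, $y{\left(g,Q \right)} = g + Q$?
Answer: $\frac{2355}{7} \approx 336.43$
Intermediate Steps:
$m = - \frac{445}{7}$ ($m = \left(- \frac{1}{7}\right) 445 = - \frac{445}{7} \approx -63.571$)
$y{\left(g,Q \right)} = Q + g$
$S{\left(N,P \right)} = 6 + P^{2}$
$M{\left(c,z \right)} = 81$
$x = 16$ ($x = \sqrt{81 + \left(6 + \left(-13\right)^{2}\right)} = \sqrt{81 + \left(6 + 169\right)} = \sqrt{81 + 175} = \sqrt{256} = 16$)
$m + x y{\left(10,15 \right)} = - \frac{445}{7} + 16 \left(15 + 10\right) = - \frac{445}{7} + 16 \cdot 25 = - \frac{445}{7} + 400 = \frac{2355}{7}$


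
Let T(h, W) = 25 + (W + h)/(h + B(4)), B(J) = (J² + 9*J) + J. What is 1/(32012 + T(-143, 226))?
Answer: 87/2787136 ≈ 3.1215e-5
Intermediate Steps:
B(J) = J² + 10*J
T(h, W) = 25 + (W + h)/(56 + h) (T(h, W) = 25 + (W + h)/(h + 4*(10 + 4)) = 25 + (W + h)/(h + 4*14) = 25 + (W + h)/(h + 56) = 25 + (W + h)/(56 + h))
1/(32012 + T(-143, 226)) = 1/(32012 + (1400 + 226 + 26*(-143))/(56 - 143)) = 1/(32012 + (1400 + 226 - 3718)/(-87)) = 1/(32012 - 1/87*(-2092)) = 1/(32012 + 2092/87) = 1/(2787136/87) = 87/2787136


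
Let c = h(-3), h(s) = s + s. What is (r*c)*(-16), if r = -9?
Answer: -864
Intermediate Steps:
h(s) = 2*s
c = -6 (c = 2*(-3) = -6)
(r*c)*(-16) = -9*(-6)*(-16) = 54*(-16) = -864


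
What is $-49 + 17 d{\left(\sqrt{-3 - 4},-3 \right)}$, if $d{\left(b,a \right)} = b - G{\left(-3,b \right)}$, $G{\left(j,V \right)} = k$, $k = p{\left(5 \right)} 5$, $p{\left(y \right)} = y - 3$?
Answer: $-219 + 17 i \sqrt{7} \approx -219.0 + 44.978 i$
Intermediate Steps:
$p{\left(y \right)} = -3 + y$ ($p{\left(y \right)} = y - 3 = -3 + y$)
$k = 10$ ($k = \left(-3 + 5\right) 5 = 2 \cdot 5 = 10$)
$G{\left(j,V \right)} = 10$
$d{\left(b,a \right)} = -10 + b$ ($d{\left(b,a \right)} = b - 10 = -10 + b$)
$-49 + 17 d{\left(\sqrt{-3 - 4},-3 \right)} = -49 + 17 \left(-10 + \sqrt{-3 - 4}\right) = -49 + 17 \left(-10 + \sqrt{-7}\right) = -49 + 17 \left(-10 + i \sqrt{7}\right) = -49 - \left(170 - 17 i \sqrt{7}\right) = -219 + 17 i \sqrt{7}$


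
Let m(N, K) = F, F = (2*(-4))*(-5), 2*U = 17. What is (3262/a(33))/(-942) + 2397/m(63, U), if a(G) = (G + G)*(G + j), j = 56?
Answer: 3315802199/55333080 ≈ 59.924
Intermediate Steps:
U = 17/2 (U = (½)*17 = 17/2 ≈ 8.5000)
F = 40 (F = -8*(-5) = 40)
a(G) = 2*G*(56 + G) (a(G) = (G + G)*(G + 56) = (2*G)*(56 + G) = 2*G*(56 + G))
m(N, K) = 40
(3262/a(33))/(-942) + 2397/m(63, U) = (3262/((2*33*(56 + 33))))/(-942) + 2397/40 = (3262/((2*33*89)))*(-1/942) + 2397*(1/40) = (3262/5874)*(-1/942) + 2397/40 = (3262*(1/5874))*(-1/942) + 2397/40 = (1631/2937)*(-1/942) + 2397/40 = -1631/2766654 + 2397/40 = 3315802199/55333080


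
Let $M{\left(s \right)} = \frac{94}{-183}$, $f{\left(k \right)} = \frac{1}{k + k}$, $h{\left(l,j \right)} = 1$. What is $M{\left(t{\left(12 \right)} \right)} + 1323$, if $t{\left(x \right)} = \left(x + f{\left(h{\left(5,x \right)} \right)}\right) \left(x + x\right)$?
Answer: $\frac{242015}{183} \approx 1322.5$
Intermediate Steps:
$f{\left(k \right)} = \frac{1}{2 k}$
$t{\left(x \right)} = 2 x \left(\frac{1}{2} + x\right)$ ($t{\left(x \right)} = \left(x + \frac{1}{2 \cdot 1}\right) \left(x + x\right) = \left(x + \frac{1}{2} \cdot 1\right) 2 x = \left(x + \frac{1}{2}\right) 2 x = \left(\frac{1}{2} + x\right) 2 x = 2 x \left(\frac{1}{2} + x\right)$)
$M{\left(s \right)} = - \frac{94}{183}$ ($M{\left(s \right)} = 94 \left(- \frac{1}{183}\right) = - \frac{94}{183}$)
$M{\left(t{\left(12 \right)} \right)} + 1323 = - \frac{94}{183} + 1323 = \frac{242015}{183}$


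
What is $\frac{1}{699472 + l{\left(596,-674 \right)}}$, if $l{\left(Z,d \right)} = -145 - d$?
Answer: $\frac{1}{700001} \approx 1.4286 \cdot 10^{-6}$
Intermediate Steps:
$\frac{1}{699472 + l{\left(596,-674 \right)}} = \frac{1}{699472 - -529} = \frac{1}{699472 + \left(-145 + 674\right)} = \frac{1}{699472 + 529} = \frac{1}{700001}$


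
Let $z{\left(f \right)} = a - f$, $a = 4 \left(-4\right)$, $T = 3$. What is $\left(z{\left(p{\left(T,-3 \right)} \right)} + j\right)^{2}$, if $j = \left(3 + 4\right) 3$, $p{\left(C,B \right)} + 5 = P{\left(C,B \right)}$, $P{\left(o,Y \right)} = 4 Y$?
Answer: $484$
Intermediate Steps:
$a = -16$
$p{\left(C,B \right)} = -5 + 4 B$
$z{\left(f \right)} = -16 - f$
$j = 21$ ($j = 7 \cdot 3 = 21$)
$\left(z{\left(p{\left(T,-3 \right)} \right)} + j\right)^{2} = \left(\left(-16 - \left(-5 + 4 \left(-3\right)\right)\right) + 21\right)^{2} = \left(\left(-16 - \left(-5 - 12\right)\right) + 21\right)^{2} = \left(\left(-16 - -17\right) + 21\right)^{2} = \left(\left(-16 + 17\right) + 21\right)^{2} = \left(1 + 21\right)^{2} = 22^{2} = 484$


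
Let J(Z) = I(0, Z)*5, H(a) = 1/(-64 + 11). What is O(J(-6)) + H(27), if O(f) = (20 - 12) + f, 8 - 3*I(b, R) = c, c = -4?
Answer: 1483/53 ≈ 27.981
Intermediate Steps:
I(b, R) = 4 (I(b, R) = 8/3 - ⅓*(-4) = 8/3 + 4/3 = 4)
H(a) = -1/53 (H(a) = 1/(-53) = -1/53)
J(Z) = 20 (J(Z) = 4*5 = 20)
O(f) = 8 + f
O(J(-6)) + H(27) = (8 + 20) - 1/53 = 28 - 1/53 = 1483/53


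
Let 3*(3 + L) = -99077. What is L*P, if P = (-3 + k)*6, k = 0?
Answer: 594516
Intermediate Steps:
L = -99086/3 (L = -3 + (⅓)*(-99077) = -3 - 99077/3 = -99086/3 ≈ -33029.)
P = -18 (P = (-3 + 0)*6 = -3*6 = -18)
L*P = -99086/3*(-18) = 594516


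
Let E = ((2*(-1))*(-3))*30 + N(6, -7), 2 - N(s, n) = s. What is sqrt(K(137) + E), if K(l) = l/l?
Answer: sqrt(177) ≈ 13.304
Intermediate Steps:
N(s, n) = 2 - s
K(l) = 1
E = 176 (E = ((2*(-1))*(-3))*30 + (2 - 1*6) = -2*(-3)*30 + (2 - 6) = 6*30 - 4 = 180 - 4 = 176)
sqrt(K(137) + E) = sqrt(1 + 176) = sqrt(177)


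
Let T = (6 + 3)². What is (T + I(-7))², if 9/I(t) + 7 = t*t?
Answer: 1292769/196 ≈ 6595.8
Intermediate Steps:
I(t) = 9/(-7 + t²) (I(t) = 9/(-7 + t*t) = 9/(-7 + t²))
T = 81 (T = 9² = 81)
(T + I(-7))² = (81 + 9/(-7 + (-7)²))² = (81 + 9/(-7 + 49))² = (81 + 9/42)² = (81 + 9*(1/42))² = (81 + 3/14)² = (1137/14)² = 1292769/196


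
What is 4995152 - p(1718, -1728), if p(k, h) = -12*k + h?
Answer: 5017496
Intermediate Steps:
p(k, h) = h - 12*k
4995152 - p(1718, -1728) = 4995152 - (-1728 - 12*1718) = 4995152 - (-1728 - 20616) = 4995152 - 1*(-22344) = 4995152 + 22344 = 5017496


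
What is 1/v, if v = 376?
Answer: 1/376 ≈ 0.0026596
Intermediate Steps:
1/v = 1/376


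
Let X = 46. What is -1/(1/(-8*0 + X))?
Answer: -46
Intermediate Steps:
-1/(1/(-8*0 + X)) = -1/(1/(-8*0 + 46)) = -1/(1/(0 + 46)) = -1/(1/46) = -1/1/46 = -1*46 = -46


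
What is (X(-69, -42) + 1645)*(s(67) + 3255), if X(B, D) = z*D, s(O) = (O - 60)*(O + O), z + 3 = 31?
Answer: 1966517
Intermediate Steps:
z = 28 (z = -3 + 31 = 28)
s(O) = 2*O*(-60 + O) (s(O) = (-60 + O)*(2*O) = 2*O*(-60 + O))
X(B, D) = 28*D
(X(-69, -42) + 1645)*(s(67) + 3255) = (28*(-42) + 1645)*(2*67*(-60 + 67) + 3255) = (-1176 + 1645)*(2*67*7 + 3255) = 469*(938 + 3255) = 469*4193 = 1966517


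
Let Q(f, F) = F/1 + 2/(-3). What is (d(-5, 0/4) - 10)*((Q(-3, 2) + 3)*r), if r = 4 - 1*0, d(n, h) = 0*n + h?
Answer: -520/3 ≈ -173.33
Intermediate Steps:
d(n, h) = h (d(n, h) = 0 + h = h)
Q(f, F) = -2/3 + F (Q(f, F) = F*1 + 2*(-1/3) = F - 2/3 = -2/3 + F)
r = 4 (r = 4 + 0 = 4)
(d(-5, 0/4) - 10)*((Q(-3, 2) + 3)*r) = (0/4 - 10)*(((-2/3 + 2) + 3)*4) = (0*(1/4) - 10)*((4/3 + 3)*4) = (0 - 10)*((13/3)*4) = -10*52/3 = -520/3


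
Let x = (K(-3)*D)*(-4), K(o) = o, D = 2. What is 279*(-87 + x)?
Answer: -17577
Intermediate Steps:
x = 24 (x = -3*2*(-4) = -6*(-4) = 24)
279*(-87 + x) = 279*(-87 + 24) = 279*(-63) = -17577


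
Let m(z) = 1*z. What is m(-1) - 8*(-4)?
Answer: 31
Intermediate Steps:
m(z) = z
m(-1) - 8*(-4) = -1 - 8*(-4) = -1 + 32 = 31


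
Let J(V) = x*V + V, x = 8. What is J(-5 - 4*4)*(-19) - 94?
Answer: 3497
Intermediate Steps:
J(V) = 9*V (J(V) = 8*V + V = 9*V)
J(-5 - 4*4)*(-19) - 94 = (9*(-5 - 4*4))*(-19) - 94 = (9*(-5 - 16))*(-19) - 94 = (9*(-21))*(-19) - 94 = -189*(-19) - 94 = 3591 - 94 = 3497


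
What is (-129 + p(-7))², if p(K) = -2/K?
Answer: 811801/49 ≈ 16567.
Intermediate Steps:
(-129 + p(-7))² = (-129 - 2/(-7))² = (-129 - 2*(-⅐))² = (-129 + 2/7)² = (-901/7)² = 811801/49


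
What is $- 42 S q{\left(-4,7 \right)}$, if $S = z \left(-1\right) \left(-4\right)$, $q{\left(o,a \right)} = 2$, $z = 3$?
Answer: $-1008$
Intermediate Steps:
$S = 12$ ($S = 3 \left(-1\right) \left(-4\right) = \left(-3\right) \left(-4\right) = 12$)
$- 42 S q{\left(-4,7 \right)} = \left(-42\right) 12 \cdot 2 = \left(-504\right) 2 = -1008$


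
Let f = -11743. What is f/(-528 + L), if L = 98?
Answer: 11743/430 ≈ 27.309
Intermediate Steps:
f/(-528 + L) = -11743/(-528 + 98) = -11743/(-430) = -11743*(-1/430) = 11743/430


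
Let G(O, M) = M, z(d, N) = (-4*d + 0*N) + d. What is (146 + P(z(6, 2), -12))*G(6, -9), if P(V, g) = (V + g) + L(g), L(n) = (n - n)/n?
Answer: -1044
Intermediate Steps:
z(d, N) = -3*d (z(d, N) = (-4*d + 0) + d = -4*d + d = -3*d)
L(n) = 0 (L(n) = 0/n = 0)
P(V, g) = V + g (P(V, g) = (V + g) + 0 = V + g)
(146 + P(z(6, 2), -12))*G(6, -9) = (146 + (-3*6 - 12))*(-9) = (146 + (-18 - 12))*(-9) = (146 - 30)*(-9) = 116*(-9) = -1044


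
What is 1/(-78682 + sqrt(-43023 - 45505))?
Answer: -39341/3095472826 - I*sqrt(5533)/1547736413 ≈ -1.2709e-5 - 4.806e-8*I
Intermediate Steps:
1/(-78682 + sqrt(-43023 - 45505)) = 1/(-78682 + sqrt(-88528)) = 1/(-78682 + 4*I*sqrt(5533))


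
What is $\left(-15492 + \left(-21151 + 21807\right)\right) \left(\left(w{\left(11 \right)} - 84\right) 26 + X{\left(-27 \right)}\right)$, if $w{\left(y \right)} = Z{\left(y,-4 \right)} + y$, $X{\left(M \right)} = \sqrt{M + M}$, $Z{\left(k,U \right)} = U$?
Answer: $29701672 - 44508 i \sqrt{6} \approx 2.9702 \cdot 10^{7} - 1.0902 \cdot 10^{5} i$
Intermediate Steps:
$X{\left(M \right)} = \sqrt{2} \sqrt{M}$ ($X{\left(M \right)} = \sqrt{2 M} = \sqrt{2} \sqrt{M}$)
$w{\left(y \right)} = -4 + y$
$\left(-15492 + \left(-21151 + 21807\right)\right) \left(\left(w{\left(11 \right)} - 84\right) 26 + X{\left(-27 \right)}\right) = \left(-15492 + \left(-21151 + 21807\right)\right) \left(\left(\left(-4 + 11\right) - 84\right) 26 + \sqrt{2} \sqrt{-27}\right) = \left(-15492 + 656\right) \left(\left(7 - 84\right) 26 + \sqrt{2} \cdot 3 i \sqrt{3}\right) = - 14836 \left(\left(-77\right) 26 + 3 i \sqrt{6}\right) = - 14836 \left(-2002 + 3 i \sqrt{6}\right) = 29701672 - 44508 i \sqrt{6}$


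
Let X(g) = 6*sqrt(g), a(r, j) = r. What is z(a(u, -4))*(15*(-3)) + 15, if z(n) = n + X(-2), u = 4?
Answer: -165 - 270*I*sqrt(2) ≈ -165.0 - 381.84*I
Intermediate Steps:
z(n) = n + 6*I*sqrt(2) (z(n) = n + 6*sqrt(-2) = n + 6*(I*sqrt(2)) = n + 6*I*sqrt(2))
z(a(u, -4))*(15*(-3)) + 15 = (4 + 6*I*sqrt(2))*(15*(-3)) + 15 = (4 + 6*I*sqrt(2))*(-45) + 15 = (-180 - 270*I*sqrt(2)) + 15 = -165 - 270*I*sqrt(2)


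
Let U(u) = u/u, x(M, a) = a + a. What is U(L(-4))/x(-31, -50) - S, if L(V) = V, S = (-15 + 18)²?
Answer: -901/100 ≈ -9.0100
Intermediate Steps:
x(M, a) = 2*a
S = 9 (S = 3² = 9)
U(u) = 1
U(L(-4))/x(-31, -50) - S = 1/(2*(-50)) - 1*9 = 1/(-100) - 9 = 1*(-1/100) - 9 = -1/100 - 9 = -901/100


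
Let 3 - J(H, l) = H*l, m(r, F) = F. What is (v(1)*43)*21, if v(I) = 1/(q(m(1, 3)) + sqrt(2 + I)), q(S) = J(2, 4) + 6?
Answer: -903/2 + 903*sqrt(3)/2 ≈ 330.52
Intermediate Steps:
J(H, l) = 3 - H*l
q(S) = 1 (q(S) = (3 - 1*2*4) + 6 = (3 - 8) + 6 = -5 + 6 = 1)
v(I) = 1/(1 + sqrt(2 + I))
(v(1)*43)*21 = (43/(1 + sqrt(2 + 1)))*21 = (43/(1 + sqrt(3)))*21 = 903/(1 + sqrt(3))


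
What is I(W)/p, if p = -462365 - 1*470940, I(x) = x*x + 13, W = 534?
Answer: -285169/933305 ≈ -0.30555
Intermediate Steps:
I(x) = 13 + x**2 (I(x) = x**2 + 13 = 13 + x**2)
p = -933305 (p = -462365 - 470940 = -933305)
I(W)/p = (13 + 534**2)/(-933305) = (13 + 285156)*(-1/933305) = 285169*(-1/933305) = -285169/933305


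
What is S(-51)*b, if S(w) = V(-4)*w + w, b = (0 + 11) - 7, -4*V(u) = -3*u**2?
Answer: -2652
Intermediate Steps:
V(u) = 3*u**2/4 (V(u) = -(-3)*u**2/4 = 3*u**2/4)
b = 4 (b = 11 - 7 = 4)
S(w) = 13*w (S(w) = ((3/4)*(-4)**2)*w + w = ((3/4)*16)*w + w = 12*w + w = 13*w)
S(-51)*b = (13*(-51))*4 = -663*4 = -2652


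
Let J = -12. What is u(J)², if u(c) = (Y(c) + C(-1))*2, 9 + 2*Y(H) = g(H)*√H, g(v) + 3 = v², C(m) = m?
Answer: (11 - 282*I*√3)² ≈ -2.3845e+5 - 10746.0*I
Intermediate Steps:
g(v) = -3 + v²
Y(H) = -9/2 + √H*(-3 + H²)/2 (Y(H) = -9/2 + ((-3 + H²)*√H)/2 = -9/2 + (√H*(-3 + H²))/2 = -9/2 + √H*(-3 + H²)/2)
u(c) = -11 + √c*(-3 + c²) (u(c) = ((-9/2 + √c*(-3 + c²)/2) - 1)*2 = (-11/2 + √c*(-3 + c²)/2)*2 = -11 + √c*(-3 + c²))
u(J)² = (-11 + √(-12)*(-3 + (-12)²))² = (-11 + (2*I*√3)*(-3 + 144))² = (-11 + (2*I*√3)*141)² = (-11 + 282*I*√3)²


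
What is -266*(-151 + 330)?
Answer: -47614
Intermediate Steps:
-266*(-151 + 330) = -266*179 = -47614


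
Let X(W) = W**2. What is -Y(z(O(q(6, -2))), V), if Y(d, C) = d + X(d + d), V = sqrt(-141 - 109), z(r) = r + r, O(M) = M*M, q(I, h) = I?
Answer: -20808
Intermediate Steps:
O(M) = M**2
z(r) = 2*r
V = 5*I*sqrt(10) (V = sqrt(-250) = 5*I*sqrt(10) ≈ 15.811*I)
Y(d, C) = d + 4*d**2 (Y(d, C) = d + (d + d)**2 = d + (2*d)**2 = d + 4*d**2)
-Y(z(O(q(6, -2))), V) = -2*6**2*(1 + 4*(2*6**2)) = -2*36*(1 + 4*(2*36)) = -72*(1 + 4*72) = -72*(1 + 288) = -72*289 = -1*20808 = -20808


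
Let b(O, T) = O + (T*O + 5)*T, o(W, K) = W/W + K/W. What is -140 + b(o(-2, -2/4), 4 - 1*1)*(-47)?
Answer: -2865/2 ≈ -1432.5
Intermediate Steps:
o(W, K) = 1 + K/W
b(O, T) = O + T*(5 + O*T) (b(O, T) = O + (O*T + 5)*T = O + (5 + O*T)*T = O + T*(5 + O*T))
-140 + b(o(-2, -2/4), 4 - 1*1)*(-47) = -140 + ((-2/4 - 2)/(-2) + 5*(4 - 1*1) + ((-2/4 - 2)/(-2))*(4 - 1*1)²)*(-47) = -140 + (-(-2*¼ - 2)/2 + 5*(4 - 1) + (-(-2*¼ - 2)/2)*(4 - 1)²)*(-47) = -140 + (-(-½ - 2)/2 + 5*3 - (-½ - 2)/2*3²)*(-47) = -140 + (-½*(-5/2) + 15 - ½*(-5/2)*9)*(-47) = -140 + (5/4 + 15 + (5/4)*9)*(-47) = -140 + (5/4 + 15 + 45/4)*(-47) = -140 + (55/2)*(-47) = -140 - 2585/2 = -2865/2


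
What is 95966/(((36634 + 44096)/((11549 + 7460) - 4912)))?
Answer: 17344009/1035 ≈ 16758.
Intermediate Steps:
95966/(((36634 + 44096)/((11549 + 7460) - 4912))) = 95966/((80730/(19009 - 4912))) = 95966/((80730/14097)) = 95966/((80730*(1/14097))) = 95966/(26910/4699) = 95966*(4699/26910) = 17344009/1035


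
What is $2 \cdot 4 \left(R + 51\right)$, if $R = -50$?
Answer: $8$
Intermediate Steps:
$2 \cdot 4 \left(R + 51\right) = 2 \cdot 4 \left(-50 + 51\right) = 8 \cdot 1 = 8$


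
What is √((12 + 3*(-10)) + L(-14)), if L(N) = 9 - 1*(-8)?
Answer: I ≈ 1.0*I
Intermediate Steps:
L(N) = 17 (L(N) = 9 + 8 = 17)
√((12 + 3*(-10)) + L(-14)) = √((12 + 3*(-10)) + 17) = √((12 - 30) + 17) = √(-18 + 17) = √(-1) = I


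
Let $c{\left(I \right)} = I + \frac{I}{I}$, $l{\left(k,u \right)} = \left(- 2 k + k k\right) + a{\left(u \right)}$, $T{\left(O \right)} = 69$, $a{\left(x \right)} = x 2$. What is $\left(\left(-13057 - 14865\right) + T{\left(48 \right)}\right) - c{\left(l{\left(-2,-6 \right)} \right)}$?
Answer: $-27850$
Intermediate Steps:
$a{\left(x \right)} = 2 x$
$l{\left(k,u \right)} = k^{2} - 2 k + 2 u$ ($l{\left(k,u \right)} = \left(- 2 k + k k\right) + 2 u = \left(- 2 k + k^{2}\right) + 2 u = \left(k^{2} - 2 k\right) + 2 u = k^{2} - 2 k + 2 u$)
$c{\left(I \right)} = 1 + I$ ($c{\left(I \right)} = I + 1 = 1 + I$)
$\left(\left(-13057 - 14865\right) + T{\left(48 \right)}\right) - c{\left(l{\left(-2,-6 \right)} \right)} = \left(\left(-13057 - 14865\right) + 69\right) - \left(1 + \left(\left(-2\right)^{2} - -4 + 2 \left(-6\right)\right)\right) = \left(-27922 + 69\right) - \left(1 + \left(4 + 4 - 12\right)\right) = -27853 - \left(1 - 4\right) = -27853 - -3 = -27853 + 3 = -27850$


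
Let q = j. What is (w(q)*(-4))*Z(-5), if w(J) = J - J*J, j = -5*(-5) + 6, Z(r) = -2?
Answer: -7440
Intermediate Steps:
j = 31 (j = 25 + 6 = 31)
q = 31
w(J) = J - J**2
(w(q)*(-4))*Z(-5) = ((31*(1 - 1*31))*(-4))*(-2) = ((31*(1 - 31))*(-4))*(-2) = ((31*(-30))*(-4))*(-2) = -930*(-4)*(-2) = 3720*(-2) = -7440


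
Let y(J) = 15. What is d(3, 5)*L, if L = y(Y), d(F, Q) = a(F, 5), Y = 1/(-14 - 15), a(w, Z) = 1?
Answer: 15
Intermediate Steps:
Y = -1/29 (Y = 1/(-29) = -1/29 ≈ -0.034483)
d(F, Q) = 1
L = 15
d(3, 5)*L = 1*15 = 15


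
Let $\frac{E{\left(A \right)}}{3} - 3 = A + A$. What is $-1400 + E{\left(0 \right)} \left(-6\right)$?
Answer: $-1454$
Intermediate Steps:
$E{\left(A \right)} = 9 + 6 A$ ($E{\left(A \right)} = 9 + 3 \left(A + A\right) = 9 + 3 \cdot 2 A = 9 + 6 A$)
$-1400 + E{\left(0 \right)} \left(-6\right) = -1400 + \left(9 + 6 \cdot 0\right) \left(-6\right) = -1400 + \left(9 + 0\right) \left(-6\right) = -1400 + 9 \left(-6\right) = -1400 - 54 = -1454$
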